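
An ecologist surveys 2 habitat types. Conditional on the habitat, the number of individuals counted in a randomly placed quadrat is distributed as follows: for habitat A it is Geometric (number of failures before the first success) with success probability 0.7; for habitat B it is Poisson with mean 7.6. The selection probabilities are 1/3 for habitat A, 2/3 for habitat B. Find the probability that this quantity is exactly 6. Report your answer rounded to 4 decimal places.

Conditional on each habitat, P(X = 6): A: 0.0005103; B: 0.13394.
By total probability, P(X = 6) = 0.333333·0.0005103 + 0.666667·0.13394 = 0.0894636.

0.0895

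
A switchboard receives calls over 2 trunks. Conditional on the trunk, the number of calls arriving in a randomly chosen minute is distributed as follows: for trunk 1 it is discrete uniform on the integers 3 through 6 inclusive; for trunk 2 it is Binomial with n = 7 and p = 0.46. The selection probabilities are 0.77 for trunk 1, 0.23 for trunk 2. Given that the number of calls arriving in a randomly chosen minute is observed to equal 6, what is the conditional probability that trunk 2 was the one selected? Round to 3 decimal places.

Likelihoods P(X=6 | ·): 1: 0.25; 2: 0.0358128.
Posterior ∝ prior × likelihood. Numerator for 2: 0.23·0.0358128 = 0.00823695.
Normalizing constant: 0.77·0.25 + 0.23·0.0358128 = 0.200737.
P(2 | observation) = 0.00823695 / 0.200737 = 0.0410336.

0.041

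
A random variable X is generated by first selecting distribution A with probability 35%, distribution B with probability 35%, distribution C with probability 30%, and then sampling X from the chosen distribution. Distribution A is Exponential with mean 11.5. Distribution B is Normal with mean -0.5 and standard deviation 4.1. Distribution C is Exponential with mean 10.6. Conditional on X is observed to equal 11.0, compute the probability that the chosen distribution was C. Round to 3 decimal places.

Likelihoods f(11.0 | ·): A: 0.033411; B: 0.00190439; C: 0.0334204.
Posterior ∝ prior × likelihood. Numerator for C: 0.3·0.0334204 = 0.0100261.
Normalizing constant: 0.35·0.033411 + 0.35·0.00190439 + 0.3·0.0334204 = 0.0223865.
P(C | observation) = 0.0100261 / 0.0223865 = 0.447864.

0.448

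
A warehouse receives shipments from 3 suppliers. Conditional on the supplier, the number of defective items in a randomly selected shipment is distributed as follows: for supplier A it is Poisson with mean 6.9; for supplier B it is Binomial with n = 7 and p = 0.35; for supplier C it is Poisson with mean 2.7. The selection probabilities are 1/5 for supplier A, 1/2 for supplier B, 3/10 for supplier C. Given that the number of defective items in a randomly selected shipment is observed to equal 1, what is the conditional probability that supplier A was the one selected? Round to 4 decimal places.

0.0094

Likelihoods P(X=1 | ·): A: 0.00695372; B: 0.184776; C: 0.181455.
Posterior ∝ prior × likelihood. Numerator for A: 0.2·0.00695372 = 0.00139074.
Normalizing constant: 0.2·0.00695372 + 0.5·0.184776 + 0.3·0.181455 = 0.148215.
P(A | observation) = 0.00139074 / 0.148215 = 0.00938326.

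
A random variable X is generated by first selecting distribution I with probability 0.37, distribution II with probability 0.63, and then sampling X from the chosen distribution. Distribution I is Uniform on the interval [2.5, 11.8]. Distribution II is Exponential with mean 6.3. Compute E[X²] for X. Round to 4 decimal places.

For each component E[X²] = Var + (mean)², giving I: 58.33; II: 79.38.
Overall E[X²] = 0.37·58.33 + 0.63·79.38 = 71.5915.

71.5915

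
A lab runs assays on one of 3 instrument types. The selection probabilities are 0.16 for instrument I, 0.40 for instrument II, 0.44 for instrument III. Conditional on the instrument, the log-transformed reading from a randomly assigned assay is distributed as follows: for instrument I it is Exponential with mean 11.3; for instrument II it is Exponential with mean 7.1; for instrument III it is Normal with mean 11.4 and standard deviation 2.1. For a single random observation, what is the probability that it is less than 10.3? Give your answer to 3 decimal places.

0.534

Conditional on each instrument, P(X < 10.3): I: 0.598081; II: 0.765595; III: 0.300206.
By total probability, P(X < 10.3) = 0.16·0.598081 + 0.4·0.765595 + 0.44·0.300206 = 0.534021.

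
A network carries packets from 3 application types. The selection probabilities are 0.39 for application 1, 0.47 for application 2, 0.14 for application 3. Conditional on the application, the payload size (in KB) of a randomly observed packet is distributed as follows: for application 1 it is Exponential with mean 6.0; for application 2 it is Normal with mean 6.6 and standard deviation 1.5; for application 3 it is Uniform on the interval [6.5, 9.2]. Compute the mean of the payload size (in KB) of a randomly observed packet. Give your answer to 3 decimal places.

Component means — 1: 6; 2: 6.6; 3: 7.85.
E[X] = 0.39·6 + 0.47·6.6 + 0.14·7.85 = 6.541.

6.541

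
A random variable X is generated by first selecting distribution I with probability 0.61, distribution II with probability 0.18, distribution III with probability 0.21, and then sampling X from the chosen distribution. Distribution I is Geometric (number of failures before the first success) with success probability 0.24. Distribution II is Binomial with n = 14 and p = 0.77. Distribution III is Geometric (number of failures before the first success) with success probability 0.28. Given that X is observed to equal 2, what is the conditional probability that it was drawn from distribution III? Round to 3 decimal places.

Likelihoods P(X=2 | ·): I: 0.138624; II: 1.18238e-06; III: 0.145152.
Posterior ∝ prior × likelihood. Numerator for III: 0.21·0.145152 = 0.0304819.
Normalizing constant: 0.61·0.138624 + 0.18·1.18238e-06 + 0.21·0.145152 = 0.115043.
P(III | observation) = 0.0304819 / 0.115043 = 0.264962.

0.265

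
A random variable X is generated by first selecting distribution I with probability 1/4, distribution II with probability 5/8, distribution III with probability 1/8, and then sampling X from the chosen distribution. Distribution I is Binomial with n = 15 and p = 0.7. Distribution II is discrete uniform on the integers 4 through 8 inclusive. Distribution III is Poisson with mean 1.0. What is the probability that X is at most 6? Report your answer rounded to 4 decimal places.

0.5038

Conditional on each component, P(X ≤ 6): I: 0.0152425; II: 0.6; III: 0.999917.
By total probability, P(X ≤ 6) = 0.25·0.0152425 + 0.625·0.6 + 0.125·0.999917 = 0.5038.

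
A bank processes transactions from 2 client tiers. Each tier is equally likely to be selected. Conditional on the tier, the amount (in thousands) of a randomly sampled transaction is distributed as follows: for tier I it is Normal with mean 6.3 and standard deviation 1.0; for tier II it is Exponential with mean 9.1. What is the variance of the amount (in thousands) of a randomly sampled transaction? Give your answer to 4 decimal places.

Per component, I: μ=6.3, E[X²]=40.69; II: μ=9.1, E[X²]=165.62.
E[X] = 0.5·6.3 + 0.5·9.1 = 7.7.
E[X²] = 0.5·40.69 + 0.5·165.62 = 103.155.
Var(X) = E[X²] − (E[X])² = 103.155 − 59.29 = 43.865.

43.8650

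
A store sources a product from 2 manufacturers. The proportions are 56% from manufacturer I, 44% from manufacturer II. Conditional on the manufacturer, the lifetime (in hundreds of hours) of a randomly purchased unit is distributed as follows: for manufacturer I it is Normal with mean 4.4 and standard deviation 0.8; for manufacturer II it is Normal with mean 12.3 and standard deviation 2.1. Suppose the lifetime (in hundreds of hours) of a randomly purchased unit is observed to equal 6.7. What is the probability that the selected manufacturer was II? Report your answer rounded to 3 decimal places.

0.348

Likelihoods f(6.7 | ·): I: 0.00799765; II: 0.00542666.
Posterior ∝ prior × likelihood. Numerator for II: 0.44·0.00542666 = 0.00238773.
Normalizing constant: 0.56·0.00799765 + 0.44·0.00542666 = 0.00686641.
P(II | observation) = 0.00238773 / 0.00686641 = 0.34774.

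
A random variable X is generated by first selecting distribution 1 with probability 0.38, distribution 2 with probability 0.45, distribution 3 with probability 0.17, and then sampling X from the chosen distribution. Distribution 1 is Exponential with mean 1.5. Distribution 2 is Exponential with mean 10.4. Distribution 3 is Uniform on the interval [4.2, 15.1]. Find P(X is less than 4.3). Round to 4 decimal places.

Conditional on each component, P(X < 4.3): 1: 0.943112; 2: 0.338643; 3: 0.00917431.
By total probability, P(X < 4.3) = 0.38·0.943112 + 0.45·0.338643 + 0.17·0.00917431 = 0.512331.

0.5123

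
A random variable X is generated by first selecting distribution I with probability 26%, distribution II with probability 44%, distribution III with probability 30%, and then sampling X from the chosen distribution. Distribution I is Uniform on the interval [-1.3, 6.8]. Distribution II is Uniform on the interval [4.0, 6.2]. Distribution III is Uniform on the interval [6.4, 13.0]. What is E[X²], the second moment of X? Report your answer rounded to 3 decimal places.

44.326

For each component E[X²] = Var + (mean)², giving I: 13.03; II: 26.4133; III: 97.72.
Overall E[X²] = 0.26·13.03 + 0.44·26.4133 + 0.3·97.72 = 44.3257.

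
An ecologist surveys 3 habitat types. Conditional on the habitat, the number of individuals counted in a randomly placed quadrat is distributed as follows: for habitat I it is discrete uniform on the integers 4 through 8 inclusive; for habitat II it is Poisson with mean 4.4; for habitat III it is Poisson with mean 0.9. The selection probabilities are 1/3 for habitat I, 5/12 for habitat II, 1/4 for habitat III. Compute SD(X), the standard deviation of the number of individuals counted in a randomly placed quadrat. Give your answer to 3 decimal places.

2.554

Per component, I: μ=6, E[X²]=38; II: μ=4.4, E[X²]=23.76; III: μ=0.9, E[X²]=1.71.
E[X] = 0.333333·6 + 0.416667·4.4 + 0.25·0.9 = 4.05833.
E[X²] = 0.333333·38 + 0.416667·23.76 + 0.25·1.71 = 22.9942.
Var(X) = E[X²] − (E[X])² = 22.9942 − 16.4701 = 6.5241.
SD(X) = √6.5241 = 2.55423.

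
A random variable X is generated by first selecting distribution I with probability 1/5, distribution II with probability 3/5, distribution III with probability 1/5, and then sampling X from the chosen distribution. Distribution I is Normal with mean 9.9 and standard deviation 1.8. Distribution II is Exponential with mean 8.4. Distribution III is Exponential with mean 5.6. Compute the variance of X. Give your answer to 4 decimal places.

Per component, I: μ=9.9, E[X²]=101.25; II: μ=8.4, E[X²]=141.12; III: μ=5.6, E[X²]=62.72.
E[X] = 0.2·9.9 + 0.6·8.4 + 0.2·5.6 = 8.14.
E[X²] = 0.2·101.25 + 0.6·141.12 + 0.2·62.72 = 117.466.
Var(X) = E[X²] − (E[X])² = 117.466 − 66.2596 = 51.2064.

51.2064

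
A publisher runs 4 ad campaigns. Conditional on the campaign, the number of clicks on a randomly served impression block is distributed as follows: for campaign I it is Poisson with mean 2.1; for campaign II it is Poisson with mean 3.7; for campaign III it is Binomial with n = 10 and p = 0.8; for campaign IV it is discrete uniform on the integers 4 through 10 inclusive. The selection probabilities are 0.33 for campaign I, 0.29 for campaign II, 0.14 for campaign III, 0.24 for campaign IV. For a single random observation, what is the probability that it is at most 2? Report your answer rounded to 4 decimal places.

0.2972

Conditional on each campaign, P(X ≤ 2): I: 0.649631; II: 0.285433; III: 7.79264e-05; IV: 0.
By total probability, P(X ≤ 2) = 0.33·0.649631 + 0.29·0.285433 + 0.14·7.79264e-05 + 0.24·0 = 0.297165.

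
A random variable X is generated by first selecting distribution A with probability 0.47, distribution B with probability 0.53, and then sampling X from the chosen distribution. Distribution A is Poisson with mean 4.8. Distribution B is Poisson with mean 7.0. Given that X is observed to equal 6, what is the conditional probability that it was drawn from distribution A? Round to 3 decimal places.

0.454

Likelihoods P(X=6 | ·): A: 0.139798; B: 0.149003.
Posterior ∝ prior × likelihood. Numerator for A: 0.47·0.139798 = 0.0657051.
Normalizing constant: 0.47·0.139798 + 0.53·0.149003 = 0.144677.
P(A | observation) = 0.0657051 / 0.144677 = 0.454152.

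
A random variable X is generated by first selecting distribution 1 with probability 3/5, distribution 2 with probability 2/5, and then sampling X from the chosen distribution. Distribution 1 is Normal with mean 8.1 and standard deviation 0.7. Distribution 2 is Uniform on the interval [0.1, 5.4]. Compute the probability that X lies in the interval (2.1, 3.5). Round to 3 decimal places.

0.106

Conditional on each component, P(2.1 < X < 3.5): 1: 2.49174e-11; 2: 0.264151.
By total probability, P(2.1 < X < 3.5) = 0.6·2.49174e-11 + 0.4·0.264151 = 0.10566.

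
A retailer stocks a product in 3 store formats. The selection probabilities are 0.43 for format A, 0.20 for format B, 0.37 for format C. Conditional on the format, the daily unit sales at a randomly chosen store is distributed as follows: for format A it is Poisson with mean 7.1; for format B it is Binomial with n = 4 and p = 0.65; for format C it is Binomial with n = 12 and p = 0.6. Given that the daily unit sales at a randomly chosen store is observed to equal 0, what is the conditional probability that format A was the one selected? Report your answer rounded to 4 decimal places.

0.1055

Likelihoods P(X=0 | ·): A: 0.000825105; B: 0.0150062; C: 1.67772e-05.
Posterior ∝ prior × likelihood. Numerator for A: 0.43·0.000825105 = 0.000354795.
Normalizing constant: 0.43·0.000825105 + 0.2·0.0150062 + 0.37·1.67772e-05 = 0.00336225.
P(A | observation) = 0.000354795 / 0.00336225 = 0.105523.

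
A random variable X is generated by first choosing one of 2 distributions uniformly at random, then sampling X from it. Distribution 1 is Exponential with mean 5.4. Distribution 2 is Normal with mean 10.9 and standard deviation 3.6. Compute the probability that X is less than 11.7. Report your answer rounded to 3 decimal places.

0.737

Conditional on each component, P(X < 11.7): 1: 0.885441; 2: 0.58793.
By total probability, P(X < 11.7) = 0.5·0.885441 + 0.5·0.58793 = 0.736685.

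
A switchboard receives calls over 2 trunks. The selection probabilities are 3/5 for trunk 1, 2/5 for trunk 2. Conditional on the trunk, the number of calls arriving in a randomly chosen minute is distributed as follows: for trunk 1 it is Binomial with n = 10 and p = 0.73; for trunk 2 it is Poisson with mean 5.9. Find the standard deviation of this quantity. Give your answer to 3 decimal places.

Per component, 1: μ=7.3, E[X²]=55.261; 2: μ=5.9, E[X²]=40.71.
E[X] = 0.6·7.3 + 0.4·5.9 = 6.74.
E[X²] = 0.6·55.261 + 0.4·40.71 = 49.4406.
Var(X) = E[X²] − (E[X])² = 49.4406 − 45.4276 = 4.013.
SD(X) = √4.013 = 2.00325.

2.003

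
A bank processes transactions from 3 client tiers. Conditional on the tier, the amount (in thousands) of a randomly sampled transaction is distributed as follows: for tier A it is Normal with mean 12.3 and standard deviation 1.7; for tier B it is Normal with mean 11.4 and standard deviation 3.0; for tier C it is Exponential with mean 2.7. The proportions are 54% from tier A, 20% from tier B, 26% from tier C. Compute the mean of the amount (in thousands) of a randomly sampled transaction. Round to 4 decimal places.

9.6240

Component means — A: 12.3; B: 11.4; C: 2.7.
E[X] = 0.54·12.3 + 0.2·11.4 + 0.26·2.7 = 9.624.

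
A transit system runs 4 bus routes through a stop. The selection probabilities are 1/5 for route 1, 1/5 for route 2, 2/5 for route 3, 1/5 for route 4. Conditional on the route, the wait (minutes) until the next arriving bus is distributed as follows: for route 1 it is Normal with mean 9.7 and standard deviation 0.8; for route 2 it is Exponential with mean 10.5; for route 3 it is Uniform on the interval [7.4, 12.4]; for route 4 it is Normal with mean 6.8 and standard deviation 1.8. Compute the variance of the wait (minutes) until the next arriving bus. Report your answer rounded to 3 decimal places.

25.370

Per component, 1: μ=9.7, E[X²]=94.73; 2: μ=10.5, E[X²]=220.5; 3: μ=9.9, E[X²]=100.093; 4: μ=6.8, E[X²]=49.48.
E[X] = 0.2·9.7 + 0.2·10.5 + 0.4·9.9 + 0.2·6.8 = 9.36.
E[X²] = 0.2·94.73 + 0.2·220.5 + 0.4·100.093 + 0.2·49.48 = 112.979.
Var(X) = E[X²] − (E[X])² = 112.979 − 87.6096 = 25.3697.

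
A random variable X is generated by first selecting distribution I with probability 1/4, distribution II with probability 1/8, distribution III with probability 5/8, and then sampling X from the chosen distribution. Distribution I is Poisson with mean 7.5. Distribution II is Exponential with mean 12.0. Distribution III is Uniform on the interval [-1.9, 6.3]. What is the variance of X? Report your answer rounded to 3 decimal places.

35.902

Per component, I: μ=7.5, E[X²]=63.75; II: μ=12, E[X²]=288; III: μ=2.2, E[X²]=10.4433.
E[X] = 0.25·7.5 + 0.125·12 + 0.625·2.2 = 4.75.
E[X²] = 0.25·63.75 + 0.125·288 + 0.625·10.4433 = 58.4646.
Var(X) = E[X²] − (E[X])² = 58.4646 − 22.5625 = 35.9021.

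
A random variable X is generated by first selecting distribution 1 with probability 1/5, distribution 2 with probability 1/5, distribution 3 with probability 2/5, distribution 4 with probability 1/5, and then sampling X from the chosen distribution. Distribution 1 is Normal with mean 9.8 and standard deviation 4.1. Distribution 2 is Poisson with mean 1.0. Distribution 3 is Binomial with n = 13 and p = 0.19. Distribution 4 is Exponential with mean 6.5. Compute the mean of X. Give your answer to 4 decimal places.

Component means — 1: 9.8; 2: 1; 3: 2.47; 4: 6.5.
E[X] = 0.2·9.8 + 0.2·1 + 0.4·2.47 + 0.2·6.5 = 4.448.

4.4480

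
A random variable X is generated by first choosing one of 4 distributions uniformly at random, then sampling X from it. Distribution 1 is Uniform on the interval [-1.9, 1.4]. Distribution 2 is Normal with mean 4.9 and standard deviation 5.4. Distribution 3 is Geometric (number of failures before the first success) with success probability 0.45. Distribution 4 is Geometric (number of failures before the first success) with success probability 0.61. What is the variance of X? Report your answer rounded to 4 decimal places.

12.3017

Per component, 1: μ=-0.25, E[X²]=0.97; 2: μ=4.9, E[X²]=53.17; 3: μ=1.22222, E[X²]=4.20988; 4: μ=0.639344, E[X²]=1.45687.
E[X] = 0.25·-0.25 + 0.25·4.9 + 0.25·1.22222 + 0.25·0.639344 = 1.62789.
E[X²] = 0.25·0.97 + 0.25·53.17 + 0.25·4.20988 + 0.25·1.45687 = 14.9517.
Var(X) = E[X²] − (E[X])² = 14.9517 − 2.65003 = 12.3017.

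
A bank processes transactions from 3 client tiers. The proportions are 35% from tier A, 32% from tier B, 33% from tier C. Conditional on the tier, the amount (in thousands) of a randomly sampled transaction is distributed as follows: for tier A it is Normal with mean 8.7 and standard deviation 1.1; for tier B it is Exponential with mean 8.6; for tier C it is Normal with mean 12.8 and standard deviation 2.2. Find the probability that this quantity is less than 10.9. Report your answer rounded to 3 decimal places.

0.636

Conditional on each tier, P(X < 10.9): A: 0.97725; B: 0.718449; C: 0.193894.
By total probability, P(X < 10.9) = 0.35·0.97725 + 0.32·0.718449 + 0.33·0.193894 = 0.635926.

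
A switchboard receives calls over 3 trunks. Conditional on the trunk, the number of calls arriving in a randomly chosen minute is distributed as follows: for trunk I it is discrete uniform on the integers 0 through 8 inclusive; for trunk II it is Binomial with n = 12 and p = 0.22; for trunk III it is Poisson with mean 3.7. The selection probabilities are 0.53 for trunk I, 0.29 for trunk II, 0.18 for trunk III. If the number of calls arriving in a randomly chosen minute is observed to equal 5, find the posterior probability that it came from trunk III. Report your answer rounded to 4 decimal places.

Likelihoods P(X=5 | ·): I: 0.111111; II: 0.071697; III: 0.142869.
Posterior ∝ prior × likelihood. Numerator for III: 0.18·0.142869 = 0.0257164.
Normalizing constant: 0.53·0.111111 + 0.29·0.071697 + 0.18·0.142869 = 0.105397.
P(III | observation) = 0.0257164 / 0.105397 = 0.243995.

0.2440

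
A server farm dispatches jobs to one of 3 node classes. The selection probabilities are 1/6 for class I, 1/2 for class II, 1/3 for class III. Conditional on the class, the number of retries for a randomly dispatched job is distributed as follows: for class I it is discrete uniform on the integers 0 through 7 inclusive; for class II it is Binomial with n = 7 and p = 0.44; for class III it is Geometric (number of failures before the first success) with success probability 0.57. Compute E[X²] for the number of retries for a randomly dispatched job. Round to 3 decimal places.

For each component E[X²] = Var + (mean)², giving I: 17.5; II: 11.2112; III: 1.89258.
Overall E[X²] = 0.166667·17.5 + 0.5·11.2112 + 0.333333·1.89258 = 9.15313.

9.153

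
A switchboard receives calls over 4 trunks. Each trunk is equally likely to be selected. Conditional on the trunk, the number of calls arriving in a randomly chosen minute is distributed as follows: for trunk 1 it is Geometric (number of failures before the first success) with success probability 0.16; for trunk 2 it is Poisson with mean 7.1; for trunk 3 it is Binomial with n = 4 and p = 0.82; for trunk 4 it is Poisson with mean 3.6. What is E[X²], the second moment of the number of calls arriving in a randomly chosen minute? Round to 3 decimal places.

For each component E[X²] = Var + (mean)², giving 1: 60.375; 2: 57.51; 3: 11.3488; 4: 16.56.
Overall E[X²] = 0.25·60.375 + 0.25·57.51 + 0.25·11.3488 + 0.25·16.56 = 36.4485.

36.448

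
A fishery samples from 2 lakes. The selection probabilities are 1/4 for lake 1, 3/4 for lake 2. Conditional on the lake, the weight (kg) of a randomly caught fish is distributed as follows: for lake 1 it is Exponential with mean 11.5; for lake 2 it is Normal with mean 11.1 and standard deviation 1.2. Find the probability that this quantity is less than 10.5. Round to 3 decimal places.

Conditional on each lake, P(X < 10.5): 1: 0.598699; 2: 0.308538.
By total probability, P(X < 10.5) = 0.25·0.598699 + 0.75·0.308538 = 0.381078.

0.381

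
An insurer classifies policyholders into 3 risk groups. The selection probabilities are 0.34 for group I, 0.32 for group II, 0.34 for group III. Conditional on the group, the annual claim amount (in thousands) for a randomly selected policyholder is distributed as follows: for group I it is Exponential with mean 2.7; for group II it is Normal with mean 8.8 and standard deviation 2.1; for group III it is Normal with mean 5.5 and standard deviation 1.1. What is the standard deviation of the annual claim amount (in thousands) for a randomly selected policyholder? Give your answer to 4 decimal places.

Per component, I: μ=2.7, E[X²]=14.58; II: μ=8.8, E[X²]=81.85; III: μ=5.5, E[X²]=31.46.
E[X] = 0.34·2.7 + 0.32·8.8 + 0.34·5.5 = 5.604.
E[X²] = 0.34·14.58 + 0.32·81.85 + 0.34·31.46 = 41.8456.
Var(X) = E[X²] − (E[X])² = 41.8456 − 31.4048 = 10.4408.
SD(X) = √10.4408 = 3.23122.

3.2312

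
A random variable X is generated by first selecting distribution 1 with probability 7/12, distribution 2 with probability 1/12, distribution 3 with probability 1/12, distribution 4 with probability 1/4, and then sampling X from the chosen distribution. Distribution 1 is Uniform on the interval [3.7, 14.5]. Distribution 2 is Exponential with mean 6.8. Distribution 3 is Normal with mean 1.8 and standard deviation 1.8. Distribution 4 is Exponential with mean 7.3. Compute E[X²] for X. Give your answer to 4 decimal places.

88.8675

For each component E[X²] = Var + (mean)², giving 1: 92.53; 2: 92.48; 3: 6.48; 4: 106.58.
Overall E[X²] = 0.583333·92.53 + 0.0833333·92.48 + 0.0833333·6.48 + 0.25·106.58 = 88.8675.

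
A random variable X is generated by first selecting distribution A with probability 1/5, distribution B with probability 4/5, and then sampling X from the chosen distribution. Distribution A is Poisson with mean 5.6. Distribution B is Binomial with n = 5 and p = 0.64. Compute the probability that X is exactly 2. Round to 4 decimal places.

Conditional on each component, P(X = 2): A: 0.0579825; B: 0.191103.
By total probability, P(X = 2) = 0.2·0.0579825 + 0.8·0.191103 = 0.164479.

0.1645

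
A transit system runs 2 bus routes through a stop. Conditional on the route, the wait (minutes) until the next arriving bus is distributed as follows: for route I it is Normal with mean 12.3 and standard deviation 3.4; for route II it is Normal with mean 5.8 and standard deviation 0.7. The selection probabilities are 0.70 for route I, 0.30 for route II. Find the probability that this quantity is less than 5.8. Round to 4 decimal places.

0.1696

Conditional on each route, P(X < 5.8): I: 0.0279532; II: 0.5.
By total probability, P(X < 5.8) = 0.7·0.0279532 + 0.3·0.5 = 0.169567.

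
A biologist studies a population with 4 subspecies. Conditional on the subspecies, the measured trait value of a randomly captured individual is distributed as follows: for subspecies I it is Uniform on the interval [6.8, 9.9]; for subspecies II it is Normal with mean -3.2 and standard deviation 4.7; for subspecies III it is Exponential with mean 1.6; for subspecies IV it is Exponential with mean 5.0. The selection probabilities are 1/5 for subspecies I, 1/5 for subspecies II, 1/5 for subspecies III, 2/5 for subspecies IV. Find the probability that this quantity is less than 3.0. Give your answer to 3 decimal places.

Conditional on each subspecies, P(X < 3.0): I: 0; II: 0.90644; III: 0.846645; IV: 0.451188.
By total probability, P(X < 3.0) = 0.2·0 + 0.2·0.90644 + 0.2·0.846645 + 0.4·0.451188 = 0.531092.

0.531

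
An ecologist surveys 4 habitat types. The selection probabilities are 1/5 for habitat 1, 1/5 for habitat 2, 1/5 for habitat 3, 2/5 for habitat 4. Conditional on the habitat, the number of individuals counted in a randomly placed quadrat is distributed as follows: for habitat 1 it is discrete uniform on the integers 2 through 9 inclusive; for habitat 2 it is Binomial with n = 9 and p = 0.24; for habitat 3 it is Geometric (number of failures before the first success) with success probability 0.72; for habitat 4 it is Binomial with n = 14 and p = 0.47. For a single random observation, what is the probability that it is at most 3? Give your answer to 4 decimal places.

0.4380

Conditional on each habitat, P(X ≤ 3): 1: 0.25; 2: 0.852455; 3: 0.993853; 4: 0.0467556.
By total probability, P(X ≤ 3) = 0.2·0.25 + 0.2·0.852455 + 0.2·0.993853 + 0.4·0.0467556 = 0.437964.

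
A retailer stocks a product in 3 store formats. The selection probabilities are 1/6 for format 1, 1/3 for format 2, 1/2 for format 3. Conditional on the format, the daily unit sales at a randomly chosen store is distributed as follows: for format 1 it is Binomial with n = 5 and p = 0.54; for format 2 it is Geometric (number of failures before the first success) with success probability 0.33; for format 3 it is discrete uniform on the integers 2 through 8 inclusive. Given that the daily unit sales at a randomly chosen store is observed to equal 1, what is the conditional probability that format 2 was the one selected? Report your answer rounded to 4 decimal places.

Likelihoods P(X=1 | ·): 1: 0.120891; 2: 0.2211; 3: 0.
Posterior ∝ prior × likelihood. Numerator for 2: 0.333333·0.2211 = 0.0737.
Normalizing constant: 0.166667·0.120891 + 0.333333·0.2211 + 0.5·0 = 0.0938486.
P(2 | observation) = 0.0737 / 0.0938486 = 0.785308.

0.7853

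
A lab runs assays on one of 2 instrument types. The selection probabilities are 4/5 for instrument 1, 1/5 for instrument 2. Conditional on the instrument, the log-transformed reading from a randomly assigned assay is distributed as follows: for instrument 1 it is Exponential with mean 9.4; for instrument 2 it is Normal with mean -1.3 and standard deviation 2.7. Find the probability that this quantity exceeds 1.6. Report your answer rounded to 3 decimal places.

Conditional on each instrument, P(X > 1.6): 1: 0.843485; 2: 0.141395.
By total probability, P(X > 1.6) = 0.8·0.843485 + 0.2·0.141395 = 0.703067.

0.703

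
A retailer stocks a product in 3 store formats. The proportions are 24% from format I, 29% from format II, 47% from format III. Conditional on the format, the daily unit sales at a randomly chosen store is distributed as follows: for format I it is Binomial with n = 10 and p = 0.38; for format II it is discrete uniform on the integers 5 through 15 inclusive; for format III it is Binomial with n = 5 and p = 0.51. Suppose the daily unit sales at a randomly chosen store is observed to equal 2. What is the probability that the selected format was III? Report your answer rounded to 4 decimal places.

0.8086

Likelihoods P(X=2 | ·): I: 0.141877; II: 0; III: 0.306005.
Posterior ∝ prior × likelihood. Numerator for III: 0.47·0.306005 = 0.143822.
Normalizing constant: 0.24·0.141877 + 0.29·0 + 0.47·0.306005 = 0.177873.
P(III | observation) = 0.143822 / 0.177873 = 0.808568.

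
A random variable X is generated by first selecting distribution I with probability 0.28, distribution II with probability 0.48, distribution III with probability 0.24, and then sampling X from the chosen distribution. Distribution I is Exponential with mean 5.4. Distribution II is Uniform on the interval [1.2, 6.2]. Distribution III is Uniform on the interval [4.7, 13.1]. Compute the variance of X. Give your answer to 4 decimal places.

14.9026

Per component, I: μ=5.4, E[X²]=58.32; II: μ=3.7, E[X²]=15.7733; III: μ=8.9, E[X²]=85.09.
E[X] = 0.28·5.4 + 0.48·3.7 + 0.24·8.9 = 5.424.
E[X²] = 0.28·58.32 + 0.48·15.7733 + 0.24·85.09 = 44.3224.
Var(X) = E[X²] − (E[X])² = 44.3224 − 29.4198 = 14.9026.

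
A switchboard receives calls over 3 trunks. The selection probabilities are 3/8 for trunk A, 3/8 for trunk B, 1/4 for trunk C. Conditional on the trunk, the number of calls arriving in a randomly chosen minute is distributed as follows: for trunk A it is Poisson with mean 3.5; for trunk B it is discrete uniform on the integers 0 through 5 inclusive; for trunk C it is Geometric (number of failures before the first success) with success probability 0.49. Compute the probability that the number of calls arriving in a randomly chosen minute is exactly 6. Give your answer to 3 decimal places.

0.031

Conditional on each trunk, P(X = 6): A: 0.0770983; B: 0; C: 0.00862218.
By total probability, P(X = 6) = 0.375·0.0770983 + 0.375·0 + 0.25·0.00862218 = 0.0310674.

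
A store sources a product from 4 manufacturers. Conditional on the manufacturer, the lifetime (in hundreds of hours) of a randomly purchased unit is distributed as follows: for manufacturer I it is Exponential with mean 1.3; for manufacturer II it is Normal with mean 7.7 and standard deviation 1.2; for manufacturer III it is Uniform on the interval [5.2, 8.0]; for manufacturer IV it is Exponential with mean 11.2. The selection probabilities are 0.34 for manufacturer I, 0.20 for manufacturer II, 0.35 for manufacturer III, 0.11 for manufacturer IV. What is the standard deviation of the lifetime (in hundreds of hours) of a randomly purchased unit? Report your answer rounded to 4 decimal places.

Per component, I: μ=1.3, E[X²]=3.38; II: μ=7.7, E[X²]=60.73; III: μ=6.6, E[X²]=44.2133; IV: μ=11.2, E[X²]=250.88.
E[X] = 0.34·1.3 + 0.2·7.7 + 0.35·6.6 + 0.11·11.2 = 5.524.
E[X²] = 0.34·3.38 + 0.2·60.73 + 0.35·44.2133 + 0.11·250.88 = 56.3667.
Var(X) = E[X²] − (E[X])² = 56.3667 − 30.5146 = 25.8521.
SD(X) = √25.8521 = 5.0845.

5.0845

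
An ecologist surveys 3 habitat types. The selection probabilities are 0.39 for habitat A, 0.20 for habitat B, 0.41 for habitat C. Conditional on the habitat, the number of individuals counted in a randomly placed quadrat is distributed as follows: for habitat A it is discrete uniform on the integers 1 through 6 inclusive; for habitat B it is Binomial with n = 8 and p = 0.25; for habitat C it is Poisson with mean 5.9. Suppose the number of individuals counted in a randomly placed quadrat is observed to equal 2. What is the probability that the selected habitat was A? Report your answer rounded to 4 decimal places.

Likelihoods P(X=2 | ·): A: 0.166667; B: 0.311462; C: 0.04768.
Posterior ∝ prior × likelihood. Numerator for A: 0.39·0.166667 = 0.065.
Normalizing constant: 0.39·0.166667 + 0.2·0.311462 + 0.41·0.04768 = 0.146841.
P(A | observation) = 0.065 / 0.146841 = 0.442655.

0.4427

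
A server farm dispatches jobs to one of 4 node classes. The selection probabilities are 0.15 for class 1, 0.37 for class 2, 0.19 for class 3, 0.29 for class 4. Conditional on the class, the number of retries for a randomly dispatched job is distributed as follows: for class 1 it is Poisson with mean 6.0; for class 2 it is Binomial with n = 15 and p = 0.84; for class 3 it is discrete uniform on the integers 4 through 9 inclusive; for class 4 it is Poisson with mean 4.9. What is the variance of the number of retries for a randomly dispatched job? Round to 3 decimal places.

Per component, 1: μ=6, E[X²]=42; 2: μ=12.6, E[X²]=160.776; 3: μ=6.5, E[X²]=45.1667; 4: μ=4.9, E[X²]=28.91.
E[X] = 0.15·6 + 0.37·12.6 + 0.19·6.5 + 0.29·4.9 = 8.218.
E[X²] = 0.15·42 + 0.37·160.776 + 0.19·45.1667 + 0.29·28.91 = 82.7527.
Var(X) = E[X²] − (E[X])² = 82.7527 − 67.5355 = 15.2172.

15.217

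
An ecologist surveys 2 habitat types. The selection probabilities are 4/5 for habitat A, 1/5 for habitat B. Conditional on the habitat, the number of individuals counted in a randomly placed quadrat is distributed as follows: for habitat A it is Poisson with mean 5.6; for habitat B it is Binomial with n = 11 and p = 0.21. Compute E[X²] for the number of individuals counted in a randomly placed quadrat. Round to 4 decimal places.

31.0002

For each component E[X²] = Var + (mean)², giving A: 36.96; B: 7.161.
Overall E[X²] = 0.8·36.96 + 0.2·7.161 = 31.0002.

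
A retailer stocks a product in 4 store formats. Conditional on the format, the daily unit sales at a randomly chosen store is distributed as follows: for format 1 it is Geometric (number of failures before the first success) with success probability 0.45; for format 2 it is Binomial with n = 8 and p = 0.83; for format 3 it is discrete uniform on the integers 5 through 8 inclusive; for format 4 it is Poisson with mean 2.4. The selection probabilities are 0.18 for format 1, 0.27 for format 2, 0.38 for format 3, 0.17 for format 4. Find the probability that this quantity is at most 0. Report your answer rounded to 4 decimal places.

0.0964

Conditional on each format, P(X ≤ 0): 1: 0.45; 2: 6.97576e-07; 3: 0; 4: 0.090718.
By total probability, P(X ≤ 0) = 0.18·0.45 + 0.27·6.97576e-07 + 0.38·0 + 0.17·0.090718 = 0.0964222.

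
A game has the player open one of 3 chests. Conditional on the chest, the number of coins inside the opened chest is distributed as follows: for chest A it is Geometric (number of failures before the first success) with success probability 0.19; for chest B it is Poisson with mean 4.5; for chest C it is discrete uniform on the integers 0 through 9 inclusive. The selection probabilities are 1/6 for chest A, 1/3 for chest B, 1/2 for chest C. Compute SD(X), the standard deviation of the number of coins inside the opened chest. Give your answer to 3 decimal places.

Per component, A: μ=4.26316, E[X²]=40.6122; B: μ=4.5, E[X²]=24.75; C: μ=4.5, E[X²]=28.5.
E[X] = 0.166667·4.26316 + 0.333333·4.5 + 0.5·4.5 = 4.46053.
E[X²] = 0.166667·40.6122 + 0.333333·24.75 + 0.5·28.5 = 29.2687.
Var(X) = E[X²] − (E[X])² = 29.2687 − 19.8963 = 9.3724.
SD(X) = √9.3724 = 3.06144.

3.061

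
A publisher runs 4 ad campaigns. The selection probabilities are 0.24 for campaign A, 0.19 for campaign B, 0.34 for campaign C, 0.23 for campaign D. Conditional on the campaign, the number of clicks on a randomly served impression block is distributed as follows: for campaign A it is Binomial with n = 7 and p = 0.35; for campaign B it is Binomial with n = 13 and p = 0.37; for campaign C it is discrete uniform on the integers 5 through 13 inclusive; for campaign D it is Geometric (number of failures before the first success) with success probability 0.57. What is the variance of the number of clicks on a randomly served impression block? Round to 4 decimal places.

14.6123

Per component, A: μ=2.45, E[X²]=7.595; B: μ=4.81, E[X²]=26.1664; C: μ=9, E[X²]=87.6667; D: μ=0.754386, E[X²]=1.89258.
E[X] = 0.24·2.45 + 0.19·4.81 + 0.34·9 + 0.23·0.754386 = 4.73541.
E[X²] = 0.24·7.595 + 0.19·26.1664 + 0.34·87.6667 + 0.23·1.89258 = 37.0364.
Var(X) = E[X²] − (E[X])² = 37.0364 − 22.4241 = 14.6123.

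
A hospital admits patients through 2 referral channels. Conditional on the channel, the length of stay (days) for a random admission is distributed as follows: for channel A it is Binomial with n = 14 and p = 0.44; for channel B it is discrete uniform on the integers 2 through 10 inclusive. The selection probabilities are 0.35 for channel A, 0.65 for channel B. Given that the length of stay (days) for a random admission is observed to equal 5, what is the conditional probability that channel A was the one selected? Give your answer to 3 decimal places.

Likelihoods P(X=5 | ·): A: 0.178821; B: 0.111111.
Posterior ∝ prior × likelihood. Numerator for A: 0.35·0.178821 = 0.0625875.
Normalizing constant: 0.35·0.178821 + 0.65·0.111111 = 0.13481.
P(A | observation) = 0.0625875 / 0.13481 = 0.464266.

0.464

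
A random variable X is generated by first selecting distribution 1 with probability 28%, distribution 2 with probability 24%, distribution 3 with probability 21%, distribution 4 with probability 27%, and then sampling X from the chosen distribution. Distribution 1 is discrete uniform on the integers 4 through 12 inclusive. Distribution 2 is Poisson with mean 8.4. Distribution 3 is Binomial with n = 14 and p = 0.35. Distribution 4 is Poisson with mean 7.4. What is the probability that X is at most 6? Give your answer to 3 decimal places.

0.435

Conditional on each component, P(X ≤ 6): 1: 0.333333; 2: 0.266993; 3: 0.816408; 4: 0.391962.
By total probability, P(X ≤ 6) = 0.28·0.333333 + 0.24·0.266993 + 0.21·0.816408 + 0.27·0.391962 = 0.434687.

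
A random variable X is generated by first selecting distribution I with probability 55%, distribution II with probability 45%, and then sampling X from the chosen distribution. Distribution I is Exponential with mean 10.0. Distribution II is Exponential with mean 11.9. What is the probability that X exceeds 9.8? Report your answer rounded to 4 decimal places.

0.4039

Conditional on each component, P(X > 9.8): I: 0.375311; II: 0.43888.
By total probability, P(X > 9.8) = 0.55·0.375311 + 0.45·0.43888 = 0.403917.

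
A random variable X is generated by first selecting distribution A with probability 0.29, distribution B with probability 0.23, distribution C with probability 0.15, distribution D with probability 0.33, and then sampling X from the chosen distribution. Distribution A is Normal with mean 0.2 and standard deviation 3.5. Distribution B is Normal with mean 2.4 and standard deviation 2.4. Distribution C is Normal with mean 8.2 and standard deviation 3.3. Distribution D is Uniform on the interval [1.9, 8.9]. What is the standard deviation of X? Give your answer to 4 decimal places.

3.9730

Per component, A: μ=0.2, E[X²]=12.29; B: μ=2.4, E[X²]=11.52; C: μ=8.2, E[X²]=78.13; D: μ=5.4, E[X²]=33.2433.
E[X] = 0.29·0.2 + 0.23·2.4 + 0.15·8.2 + 0.33·5.4 = 3.622.
E[X²] = 0.29·12.29 + 0.23·11.52 + 0.15·78.13 + 0.33·33.2433 = 28.9035.
Var(X) = E[X²] − (E[X])² = 28.9035 − 13.1189 = 15.7846.
SD(X) = √15.7846 = 3.97299.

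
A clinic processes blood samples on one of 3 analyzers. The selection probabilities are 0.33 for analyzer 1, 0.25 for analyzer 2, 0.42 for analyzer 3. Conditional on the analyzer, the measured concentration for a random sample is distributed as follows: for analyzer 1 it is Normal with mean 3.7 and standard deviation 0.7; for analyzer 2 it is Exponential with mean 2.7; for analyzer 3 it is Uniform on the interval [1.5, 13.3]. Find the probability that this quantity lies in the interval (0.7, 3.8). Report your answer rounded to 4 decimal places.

0.3973

Conditional on each analyzer, P(0.7 < X < 3.8): 1: 0.556789; 2: 0.526846; 3: 0.194915.
By total probability, P(0.7 < X < 3.8) = 0.33·0.556789 + 0.25·0.526846 + 0.42·0.194915 = 0.397316.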